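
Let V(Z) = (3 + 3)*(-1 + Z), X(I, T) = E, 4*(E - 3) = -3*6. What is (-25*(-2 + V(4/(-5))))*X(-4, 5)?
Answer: -480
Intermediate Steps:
E = -3/2 (E = 3 + (-3*6)/4 = 3 + (1/4)*(-18) = 3 - 9/2 = -3/2 ≈ -1.5000)
X(I, T) = -3/2
V(Z) = -6 + 6*Z (V(Z) = 6*(-1 + Z) = -6 + 6*Z)
(-25*(-2 + V(4/(-5))))*X(-4, 5) = -25*(-2 + (-6 + 6*(4/(-5))))*(-3/2) = -25*(-2 + (-6 + 6*(4*(-1/5))))*(-3/2) = -25*(-2 + (-6 + 6*(-4/5)))*(-3/2) = -25*(-2 + (-6 - 24/5))*(-3/2) = -25*(-2 - 54/5)*(-3/2) = -25*(-64)/5*(-3/2) = -5*(-64)*(-3/2) = 320*(-3/2) = -480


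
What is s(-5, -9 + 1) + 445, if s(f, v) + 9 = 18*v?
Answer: 292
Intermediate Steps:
s(f, v) = -9 + 18*v
s(-5, -9 + 1) + 445 = (-9 + 18*(-9 + 1)) + 445 = (-9 + 18*(-8)) + 445 = (-9 - 144) + 445 = -153 + 445 = 292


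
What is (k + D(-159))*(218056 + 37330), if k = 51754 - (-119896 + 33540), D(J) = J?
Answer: 35230754086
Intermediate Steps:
k = 138110 (k = 51754 - 1*(-86356) = 51754 + 86356 = 138110)
(k + D(-159))*(218056 + 37330) = (138110 - 159)*(218056 + 37330) = 137951*255386 = 35230754086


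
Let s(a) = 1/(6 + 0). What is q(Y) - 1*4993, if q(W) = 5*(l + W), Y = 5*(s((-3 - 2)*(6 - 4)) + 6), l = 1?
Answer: -29003/6 ≈ -4833.8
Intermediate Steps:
s(a) = 1/6
Y = 185/6 (Y = 5*(1/6 + 6) = 5*(37/6) = 185/6 ≈ 30.833)
q(W) = 5 + 5*W (q(W) = 5*(1 + W) = 5 + 5*W)
q(Y) - 1*4993 = (5 + 5*(185/6)) - 1*4993 = (5 + 925/6) - 4993 = 955/6 - 4993 = -29003/6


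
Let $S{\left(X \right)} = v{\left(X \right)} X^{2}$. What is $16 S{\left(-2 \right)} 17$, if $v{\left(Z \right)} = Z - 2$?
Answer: $-4352$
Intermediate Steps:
$v{\left(Z \right)} = -2 + Z$
$S{\left(X \right)} = X^{2} \left(-2 + X\right)$ ($S{\left(X \right)} = \left(-2 + X\right) X^{2} = X^{2} \left(-2 + X\right)$)
$16 S{\left(-2 \right)} 17 = 16 \left(-2\right)^{2} \left(-2 - 2\right) 17 = 16 \cdot 4 \left(-4\right) 17 = 16 \left(-16\right) 17 = \left(-256\right) 17 = -4352$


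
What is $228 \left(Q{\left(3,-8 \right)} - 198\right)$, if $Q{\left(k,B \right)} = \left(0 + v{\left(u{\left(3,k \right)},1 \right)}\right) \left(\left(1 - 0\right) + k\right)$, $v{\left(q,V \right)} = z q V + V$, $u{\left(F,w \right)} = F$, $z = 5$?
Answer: $-30552$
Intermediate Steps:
$v{\left(q,V \right)} = V + 5 V q$ ($v{\left(q,V \right)} = 5 q V + V = 5 V q + V = V + 5 V q$)
$Q{\left(k,B \right)} = 16 + 16 k$ ($Q{\left(k,B \right)} = \left(0 + 1 \left(1 + 5 \cdot 3\right)\right) \left(\left(1 - 0\right) + k\right) = \left(0 + 1 \left(1 + 15\right)\right) \left(\left(1 + 0\right) + k\right) = \left(0 + 1 \cdot 16\right) \left(1 + k\right) = \left(0 + 16\right) \left(1 + k\right) = 16 \left(1 + k\right) = 16 + 16 k$)
$228 \left(Q{\left(3,-8 \right)} - 198\right) = 228 \left(\left(16 + 16 \cdot 3\right) - 198\right) = 228 \left(\left(16 + 48\right) - 198\right) = 228 \left(64 - 198\right) = 228 \left(-134\right) = -30552$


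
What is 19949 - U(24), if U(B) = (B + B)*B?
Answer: 18797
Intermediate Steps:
U(B) = 2*B**2 (U(B) = (2*B)*B = 2*B**2)
19949 - U(24) = 19949 - 2*24**2 = 19949 - 2*576 = 19949 - 1*1152 = 19949 - 1152 = 18797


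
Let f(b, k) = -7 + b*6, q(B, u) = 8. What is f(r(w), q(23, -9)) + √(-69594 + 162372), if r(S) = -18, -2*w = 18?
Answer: -115 + 47*√42 ≈ 189.59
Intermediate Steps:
w = -9 (w = -½*18 = -9)
f(b, k) = -7 + 6*b
f(r(w), q(23, -9)) + √(-69594 + 162372) = (-7 + 6*(-18)) + √(-69594 + 162372) = (-7 - 108) + √92778 = -115 + 47*√42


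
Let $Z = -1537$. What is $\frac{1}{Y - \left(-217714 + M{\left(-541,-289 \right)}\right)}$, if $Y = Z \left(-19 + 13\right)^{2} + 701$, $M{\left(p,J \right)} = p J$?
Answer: $\frac{1}{6734} \approx 0.0001485$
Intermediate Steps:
$M{\left(p,J \right)} = J p$
$Y = -54631$ ($Y = - 1537 \left(-19 + 13\right)^{2} + 701 = - 1537 \left(-6\right)^{2} + 701 = \left(-1537\right) 36 + 701 = -55332 + 701 = -54631$)
$\frac{1}{Y - \left(-217714 + M{\left(-541,-289 \right)}\right)} = \frac{1}{-54631 + \left(217714 - \left(-289\right) \left(-541\right)\right)} = \frac{1}{-54631 + \left(217714 - 156349\right)} = \frac{1}{-54631 + 61365} = \frac{1}{6734}$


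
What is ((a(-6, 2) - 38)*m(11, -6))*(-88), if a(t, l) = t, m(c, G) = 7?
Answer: 27104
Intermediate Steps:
((a(-6, 2) - 38)*m(11, -6))*(-88) = ((-6 - 38)*7)*(-88) = -44*7*(-88) = -308*(-88) = 27104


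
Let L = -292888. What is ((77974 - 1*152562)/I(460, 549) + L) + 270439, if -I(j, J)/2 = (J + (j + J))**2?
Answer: -27245928571/1213682 ≈ -22449.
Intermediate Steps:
I(j, J) = -2*(j + 2*J)**2 (I(j, J) = -2*(J + (j + J))**2 = -2*(J + (J + j))**2 = -2*(j + 2*J)**2)
((77974 - 1*152562)/I(460, 549) + L) + 270439 = ((77974 - 1*152562)/((-2*(460 + 2*549)**2)) - 292888) + 270439 = ((77974 - 152562)/((-2*(460 + 1098)**2)) - 292888) + 270439 = (-74588/((-2*1558**2)) - 292888) + 270439 = (-74588/((-2*2427364)) - 292888) + 270439 = (-74588/(-4854728) - 292888) + 270439 = (-74588*(-1/4854728) - 292888) + 270439 = (18647/1213682 - 292888) + 270439 = -355472874969/1213682 + 270439 = -27245928571/1213682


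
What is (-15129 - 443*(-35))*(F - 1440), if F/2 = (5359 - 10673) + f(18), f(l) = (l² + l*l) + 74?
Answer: -3994624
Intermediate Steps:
f(l) = 74 + 2*l² (f(l) = (l² + l²) + 74 = 2*l² + 74 = 74 + 2*l²)
F = -9184 (F = 2*((5359 - 10673) + (74 + 2*18²)) = 2*(-5314 + (74 + 2*324)) = 2*(-5314 + (74 + 648)) = 2*(-5314 + 722) = 2*(-4592) = -9184)
(-15129 - 443*(-35))*(F - 1440) = (-15129 - 443*(-35))*(-9184 - 1440) = (-15129 + 15505)*(-10624) = 376*(-10624) = -3994624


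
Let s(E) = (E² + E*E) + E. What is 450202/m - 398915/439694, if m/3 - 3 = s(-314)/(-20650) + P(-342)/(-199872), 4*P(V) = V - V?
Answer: -510981508123945/22247637012 ≈ -22968.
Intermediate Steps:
P(V) = 0 (P(V) = (V - V)/4 = (¼)*0 = 0)
s(E) = E + 2*E² (s(E) = (E² + E²) + E = 2*E² + E = E + 2*E²)
m = -202392/10325 (m = 9 + 3*(-314*(1 + 2*(-314))/(-20650) + 0/(-199872)) = 9 + 3*(-314*(1 - 628)*(-1/20650) + 0*(-1/199872)) = 9 + 3*(-314*(-627)*(-1/20650) + 0) = 9 + 3*(196878*(-1/20650) + 0) = 9 + 3*(-98439/10325 + 0) = 9 + 3*(-98439/10325) = 9 - 295317/10325 = -202392/10325 ≈ -19.602)
450202/m - 398915/439694 = 450202/(-202392/10325) - 398915/439694 = 450202*(-10325/202392) - 398915*1/439694 = -2324167825/101196 - 398915/439694 = -510981508123945/22247637012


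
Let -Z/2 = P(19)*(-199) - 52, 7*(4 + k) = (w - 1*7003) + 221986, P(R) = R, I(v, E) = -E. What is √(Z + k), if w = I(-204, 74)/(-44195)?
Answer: √74951742450265/44195 ≈ 195.89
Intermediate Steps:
w = 74/44195 (w = -1*74/(-44195) = -74*(-1/44195) = 74/44195 ≈ 0.0016744)
k = 1357133757/44195 (k = -4 + ((74/44195 - 1*7003) + 221986)/7 = -4 + ((74/44195 - 7003) + 221986)/7 = -4 + (-309497511/44195 + 221986)/7 = -4 + (⅐)*(9501173759/44195) = -4 + 1357310537/44195 = 1357133757/44195 ≈ 30708.)
Z = 7666 (Z = -2*(19*(-199) - 52) = -2*(-3781 - 52) = -2*(-3833) = 7666)
√(Z + k) = √(7666 + 1357133757/44195) = √(1695932627/44195) = √74951742450265/44195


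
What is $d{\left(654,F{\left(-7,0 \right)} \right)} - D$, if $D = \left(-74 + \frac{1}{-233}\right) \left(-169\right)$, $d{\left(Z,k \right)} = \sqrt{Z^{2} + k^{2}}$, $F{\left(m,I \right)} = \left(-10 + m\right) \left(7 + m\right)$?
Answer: $- \frac{2761685}{233} \approx -11853.0$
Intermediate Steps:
$D = \frac{2914067}{233}$ ($D = \left(-74 - \frac{1}{233}\right) \left(-169\right) = \left(- \frac{17243}{233}\right) \left(-169\right) = \frac{2914067}{233} \approx 12507.0$)
$d{\left(654,F{\left(-7,0 \right)} \right)} - D = \sqrt{654^{2} + \left(-70 + \left(-7\right)^{2} - -21\right)^{2}} - \frac{2914067}{233} = \sqrt{427716 + \left(-70 + 49 + 21\right)^{2}} - \frac{2914067}{233} = \sqrt{427716 + 0^{2}} - \frac{2914067}{233} = \sqrt{427716 + 0} - \frac{2914067}{233} = \sqrt{427716} - \frac{2914067}{233} = 654 - \frac{2914067}{233} = - \frac{2761685}{233}$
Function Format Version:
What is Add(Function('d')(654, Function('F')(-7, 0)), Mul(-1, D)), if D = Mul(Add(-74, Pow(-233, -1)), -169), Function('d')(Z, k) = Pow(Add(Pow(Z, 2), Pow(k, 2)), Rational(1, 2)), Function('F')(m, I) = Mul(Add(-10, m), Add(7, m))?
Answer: Rational(-2761685, 233) ≈ -11853.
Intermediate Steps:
D = Rational(2914067, 233) (D = Mul(Add(-74, Rational(-1, 233)), -169) = Mul(Rational(-17243, 233), -169) = Rational(2914067, 233) ≈ 12507.)
Add(Function('d')(654, Function('F')(-7, 0)), Mul(-1, D)) = Add(Pow(Add(Pow(654, 2), Pow(Add(-70, Pow(-7, 2), Mul(-3, -7)), 2)), Rational(1, 2)), Mul(-1, Rational(2914067, 233))) = Add(Pow(Add(427716, Pow(Add(-70, 49, 21), 2)), Rational(1, 2)), Rational(-2914067, 233)) = Add(Pow(Add(427716, Pow(0, 2)), Rational(1, 2)), Rational(-2914067, 233)) = Add(Pow(Add(427716, 0), Rational(1, 2)), Rational(-2914067, 233)) = Add(Pow(427716, Rational(1, 2)), Rational(-2914067, 233)) = Add(654, Rational(-2914067, 233)) = Rational(-2761685, 233)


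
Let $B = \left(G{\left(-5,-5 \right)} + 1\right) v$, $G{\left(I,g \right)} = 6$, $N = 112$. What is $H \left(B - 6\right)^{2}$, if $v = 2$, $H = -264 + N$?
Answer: $-9728$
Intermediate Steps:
$H = -152$ ($H = -264 + 112 = -152$)
$B = 14$ ($B = \left(6 + 1\right) 2 = 7 \cdot 2 = 14$)
$H \left(B - 6\right)^{2} = - 152 \left(14 - 6\right)^{2} = - 152 \cdot 8^{2} = \left(-152\right) 64 = -9728$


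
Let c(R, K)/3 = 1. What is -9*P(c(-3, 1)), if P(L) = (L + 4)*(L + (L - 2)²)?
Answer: -252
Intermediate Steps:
c(R, K) = 3 (c(R, K) = 3*1 = 3)
P(L) = (4 + L)*(L + (-2 + L)²)
-9*P(c(-3, 1)) = -9*(16 + 3² + 3³ - 8*3) = -9*(16 + 9 + 27 - 24) = -9*28 = -252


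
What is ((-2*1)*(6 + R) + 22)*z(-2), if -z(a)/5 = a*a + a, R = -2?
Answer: -140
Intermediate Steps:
z(a) = -5*a - 5*a² (z(a) = -5*(a*a + a) = -5*(a² + a) = -5*(a + a²) = -5*a - 5*a²)
((-2*1)*(6 + R) + 22)*z(-2) = ((-2*1)*(6 - 2) + 22)*(-5*(-2)*(1 - 2)) = (-2*4 + 22)*(-5*(-2)*(-1)) = (-8 + 22)*(-10) = 14*(-10) = -140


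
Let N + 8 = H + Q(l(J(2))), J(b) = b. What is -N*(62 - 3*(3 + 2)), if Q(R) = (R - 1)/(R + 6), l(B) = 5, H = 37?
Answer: -15181/11 ≈ -1380.1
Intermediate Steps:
Q(R) = (-1 + R)/(6 + R)
N = 323/11 (N = -8 + (37 + (-1 + 5)/(6 + 5)) = -8 + (37 + 4/11) = -8 + 411/11 = 323/11 ≈ 29.364)
-N*(62 - 3*(3 + 2)) = -323*(62 - 3*(3 + 2))/11 = -323*(62 - 3*5)/11 = -323*(62 - 15)/11 = -323*47/11 = -1*15181/11 = -15181/11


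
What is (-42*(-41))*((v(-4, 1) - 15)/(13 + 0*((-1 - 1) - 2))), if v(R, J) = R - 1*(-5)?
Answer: -24108/13 ≈ -1854.5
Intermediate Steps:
v(R, J) = 5 + R (v(R, J) = R + 5 = 5 + R)
(-42*(-41))*((v(-4, 1) - 15)/(13 + 0*((-1 - 1) - 2))) = (-42*(-41))*(((5 - 4) - 15)/(13 + 0*((-1 - 1) - 2))) = 1722*((1 - 15)/(13 + 0*(-2 - 2))) = 1722*(-14/(13 + 0*(-4))) = 1722*(-14/(13 + 0)) = 1722*(-14/13) = -24108/13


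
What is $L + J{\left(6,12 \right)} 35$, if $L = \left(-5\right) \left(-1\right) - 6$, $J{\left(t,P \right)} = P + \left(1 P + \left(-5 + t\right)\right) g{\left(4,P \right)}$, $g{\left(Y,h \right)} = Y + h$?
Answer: $7699$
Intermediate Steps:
$J{\left(t,P \right)} = P + \left(4 + P\right) \left(-5 + P + t\right)$ ($J{\left(t,P \right)} = P + \left(1 P + \left(-5 + t\right)\right) \left(4 + P\right) = P + \left(P + \left(-5 + t\right)\right) \left(4 + P\right) = P + \left(-5 + P + t\right) \left(4 + P\right) = P + \left(4 + P\right) \left(-5 + P + t\right)$)
$L = -1$ ($L = 5 - 6 = -1$)
$L + J{\left(6,12 \right)} 35 = -1 + \left(-20 + 12^{2} + 4 \cdot 6 + 12 \cdot 6\right) 35 = -1 + \left(-20 + 144 + 24 + 72\right) 35 = -1 + 220 \cdot 35 = -1 + 7700 = 7699$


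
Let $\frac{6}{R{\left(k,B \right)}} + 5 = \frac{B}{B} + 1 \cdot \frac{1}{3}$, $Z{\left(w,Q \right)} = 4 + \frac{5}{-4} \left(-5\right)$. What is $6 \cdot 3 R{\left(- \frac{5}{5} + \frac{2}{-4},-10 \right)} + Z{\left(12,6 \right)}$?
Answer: $- \frac{845}{44} \approx -19.205$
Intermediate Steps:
$Z{\left(w,Q \right)} = \frac{41}{4}$ ($Z{\left(w,Q \right)} = 4 + 5 \left(- \frac{1}{4}\right) \left(-5\right) = 4 - - \frac{25}{4} = 4 + \frac{25}{4} = \frac{41}{4}$)
$R{\left(k,B \right)} = - \frac{18}{11}$ ($R{\left(k,B \right)} = \frac{6}{-5 + \left(\frac{B}{B} + 1 \cdot \frac{1}{3}\right)} = \frac{6}{-5 + \left(1 + 1 \cdot \frac{1}{3}\right)} = \frac{6}{-5 + \left(1 + \frac{1}{3}\right)} = \frac{6}{-5 + \frac{4}{3}} = \frac{6}{- \frac{11}{3}} = 6 \left(- \frac{3}{11}\right) = - \frac{18}{11}$)
$6 \cdot 3 R{\left(- \frac{5}{5} + \frac{2}{-4},-10 \right)} + Z{\left(12,6 \right)} = 6 \cdot 3 \left(- \frac{18}{11}\right) + \frac{41}{4} = 18 \left(- \frac{18}{11}\right) + \frac{41}{4} = - \frac{324}{11} + \frac{41}{4} = - \frac{845}{44}$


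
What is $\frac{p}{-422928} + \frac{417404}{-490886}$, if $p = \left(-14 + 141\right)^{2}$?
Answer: $- \frac{8384060873}{9436792464} \approx -0.88844$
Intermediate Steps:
$p = 16129$ ($p = 127^{2} = 16129$)
$\frac{p}{-422928} + \frac{417404}{-490886} = \frac{16129}{-422928} + \frac{417404}{-490886} = 16129 \left(- \frac{1}{422928}\right) + 417404 \left(- \frac{1}{490886}\right) = - \frac{16129}{422928} - \frac{208702}{245443} = - \frac{8384060873}{9436792464}$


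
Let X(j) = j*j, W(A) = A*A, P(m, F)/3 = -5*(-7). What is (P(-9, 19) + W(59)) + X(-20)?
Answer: 3986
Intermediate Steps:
P(m, F) = 105 (P(m, F) = 3*(-5*(-7)) = 3*35 = 105)
W(A) = A²
X(j) = j²
(P(-9, 19) + W(59)) + X(-20) = (105 + 59²) + (-20)² = (105 + 3481) + 400 = 3586 + 400 = 3986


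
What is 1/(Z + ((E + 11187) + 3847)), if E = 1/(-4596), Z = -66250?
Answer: -4596/235388737 ≈ -1.9525e-5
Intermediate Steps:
E = -1/4596 ≈ -0.00021758
1/(Z + ((E + 11187) + 3847)) = 1/(-66250 + ((-1/4596 + 11187) + 3847)) = 1/(-66250 + (51415451/4596 + 3847)) = 1/(-66250 + 69096263/4596) = 1/(-235388737/4596) = -4596/235388737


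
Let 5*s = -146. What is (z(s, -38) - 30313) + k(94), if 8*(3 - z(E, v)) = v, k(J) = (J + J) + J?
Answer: -120093/4 ≈ -30023.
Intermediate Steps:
s = -146/5 (s = (1/5)*(-146) = -146/5 ≈ -29.200)
k(J) = 3*J (k(J) = 2*J + J = 3*J)
z(E, v) = 3 - v/8
(z(s, -38) - 30313) + k(94) = ((3 - 1/8*(-38)) - 30313) + 3*94 = ((3 + 19/4) - 30313) + 282 = (31/4 - 30313) + 282 = -121221/4 + 282 = -120093/4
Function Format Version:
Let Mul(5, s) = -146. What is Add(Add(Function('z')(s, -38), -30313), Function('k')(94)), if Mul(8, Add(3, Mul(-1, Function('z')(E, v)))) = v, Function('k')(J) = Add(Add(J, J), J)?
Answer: Rational(-120093, 4) ≈ -30023.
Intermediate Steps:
s = Rational(-146, 5) (s = Mul(Rational(1, 5), -146) = Rational(-146, 5) ≈ -29.200)
Function('k')(J) = Mul(3, J) (Function('k')(J) = Add(Mul(2, J), J) = Mul(3, J))
Function('z')(E, v) = Add(3, Mul(Rational(-1, 8), v))
Add(Add(Function('z')(s, -38), -30313), Function('k')(94)) = Add(Add(Add(3, Mul(Rational(-1, 8), -38)), -30313), Mul(3, 94)) = Add(Add(Add(3, Rational(19, 4)), -30313), 282) = Add(Add(Rational(31, 4), -30313), 282) = Add(Rational(-121221, 4), 282) = Rational(-120093, 4)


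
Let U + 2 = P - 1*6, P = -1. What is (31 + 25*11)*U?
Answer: -2754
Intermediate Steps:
U = -9 (U = -2 + (-1 - 1*6) = -2 + (-1 - 6) = -2 - 7 = -9)
(31 + 25*11)*U = (31 + 25*11)*(-9) = (31 + 275)*(-9) = 306*(-9) = -2754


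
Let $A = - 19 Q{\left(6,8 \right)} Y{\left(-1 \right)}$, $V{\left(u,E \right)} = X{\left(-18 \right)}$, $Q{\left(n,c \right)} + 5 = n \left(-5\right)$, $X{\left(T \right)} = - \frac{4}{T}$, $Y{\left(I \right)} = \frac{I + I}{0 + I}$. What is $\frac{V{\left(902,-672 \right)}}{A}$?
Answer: $\frac{1}{5985} \approx 0.00016708$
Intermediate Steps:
$Y{\left(I \right)} = 2$ ($Y{\left(I \right)} = \frac{2 I}{I} = 2$)
$Q{\left(n,c \right)} = -5 - 5 n$ ($Q{\left(n,c \right)} = -5 + n \left(-5\right) = -5 - 5 n$)
$V{\left(u,E \right)} = \frac{2}{9}$ ($V{\left(u,E \right)} = - \frac{4}{-18} = \left(-4\right) \left(- \frac{1}{18}\right) = \frac{2}{9}$)
$A = 1330$ ($A = - 19 \left(-5 - 30\right) 2 = \left(-19\right) \left(-35\right) 2 = 665 \cdot 2 = 1330$)
$\frac{V{\left(902,-672 \right)}}{A} = \frac{2}{9 \cdot 1330} = \frac{2}{9} \cdot \frac{1}{1330} = \frac{1}{5985}$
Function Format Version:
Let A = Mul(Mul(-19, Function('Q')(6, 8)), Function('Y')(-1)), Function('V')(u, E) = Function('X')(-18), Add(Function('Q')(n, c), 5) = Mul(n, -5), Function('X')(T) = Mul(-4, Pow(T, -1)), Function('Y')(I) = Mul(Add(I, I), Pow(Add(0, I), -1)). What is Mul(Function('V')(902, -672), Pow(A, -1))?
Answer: Rational(1, 5985) ≈ 0.00016708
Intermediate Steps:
Function('Y')(I) = 2 (Function('Y')(I) = Mul(Mul(2, I), Pow(I, -1)) = 2)
Function('Q')(n, c) = Add(-5, Mul(-5, n)) (Function('Q')(n, c) = Add(-5, Mul(n, -5)) = Add(-5, Mul(-5, n)))
Function('V')(u, E) = Rational(2, 9) (Function('V')(u, E) = Mul(-4, Pow(-18, -1)) = Mul(-4, Rational(-1, 18)) = Rational(2, 9))
A = 1330 (A = Mul(Mul(-19, Add(-5, Mul(-5, 6))), 2) = Mul(Mul(-19, Add(-5, -30)), 2) = Mul(Mul(-19, -35), 2) = Mul(665, 2) = 1330)
Mul(Function('V')(902, -672), Pow(A, -1)) = Mul(Rational(2, 9), Pow(1330, -1)) = Mul(Rational(2, 9), Rational(1, 1330)) = Rational(1, 5985)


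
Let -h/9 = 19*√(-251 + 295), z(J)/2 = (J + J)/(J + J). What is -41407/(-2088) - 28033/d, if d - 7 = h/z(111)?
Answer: 6863152171/335752488 + 4793643*√11/321602 ≈ 69.877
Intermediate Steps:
z(J) = 2 (z(J) = 2*((J + J)/(J + J)) = 2*((2*J)/((2*J))) = 2*((2*J)*(1/(2*J))) = 2*1 = 2)
h = -342*√11 (h = -171*√(-251 + 295) = -171*√44 = -171*2*√11 = -342*√11 ≈ -1134.3)
d = 7 - 171*√11 (d = 7 - 342*√11/2 = 7 - 342*√11*(½) = 7 - 171*√11 ≈ -560.14)
-41407/(-2088) - 28033/d = -41407/(-2088) - 28033/(7 - 171*√11) = -41407*(-1/2088) - 28033/(7 - 171*√11) = 41407/2088 - 28033/(7 - 171*√11)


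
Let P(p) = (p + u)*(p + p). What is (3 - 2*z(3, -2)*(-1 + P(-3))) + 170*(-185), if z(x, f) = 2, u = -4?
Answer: -31611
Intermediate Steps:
P(p) = 2*p*(-4 + p) (P(p) = (p - 4)*(p + p) = (-4 + p)*(2*p) = 2*p*(-4 + p))
(3 - 2*z(3, -2)*(-1 + P(-3))) + 170*(-185) = (3 - 4*(-1 + 2*(-3)*(-4 - 3))) + 170*(-185) = (3 - 4*(-1 + 2*(-3)*(-7))) - 31450 = (3 - 4*(-1 + 42)) - 31450 = (3 - 4*41) - 31450 = (3 - 2*82) - 31450 = (3 - 164) - 31450 = -161 - 31450 = -31611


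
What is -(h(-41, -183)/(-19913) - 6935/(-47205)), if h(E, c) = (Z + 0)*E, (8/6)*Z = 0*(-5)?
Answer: -1387/9441 ≈ -0.14691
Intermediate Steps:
Z = 0 (Z = 3*(0*(-5))/4 = (¾)*0 = 0)
h(E, c) = 0 (h(E, c) = (0 + 0)*E = 0*E = 0)
-(h(-41, -183)/(-19913) - 6935/(-47205)) = -(0/(-19913) - 6935/(-47205)) = -(0*(-1/19913) - 6935*(-1/47205)) = -(0 + 1387/9441) = -1*1387/9441 = -1387/9441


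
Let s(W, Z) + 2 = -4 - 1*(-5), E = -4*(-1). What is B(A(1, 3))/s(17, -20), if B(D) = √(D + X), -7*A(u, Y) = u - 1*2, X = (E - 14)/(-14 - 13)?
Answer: -√2037/63 ≈ -0.71640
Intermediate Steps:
E = 4
s(W, Z) = -1 (s(W, Z) = -2 + (-4 - 1*(-5)) = -2 + (-4 + 5) = -2 + 1 = -1)
X = 10/27 (X = (4 - 14)/(-14 - 13) = -10/(-27) = -10*(-1/27) = 10/27 ≈ 0.37037)
A(u, Y) = 2/7 - u/7 (A(u, Y) = -(u - 1*2)/7 = -(u - 2)/7 = -(-2 + u)/7 = 2/7 - u/7)
B(D) = √(10/27 + D) (B(D) = √(D + 10/27) = √(10/27 + D))
B(A(1, 3))/s(17, -20) = (√(30 + 81*(2/7 - ⅐*1))/9)/(-1) = (√(30 + 81*(2/7 - ⅐))/9)*(-1) = (√(30 + 81*(⅐))/9)*(-1) = (√(30 + 81/7)/9)*(-1) = (√(291/7)/9)*(-1) = ((√2037/7)/9)*(-1) = (√2037/63)*(-1) = -√2037/63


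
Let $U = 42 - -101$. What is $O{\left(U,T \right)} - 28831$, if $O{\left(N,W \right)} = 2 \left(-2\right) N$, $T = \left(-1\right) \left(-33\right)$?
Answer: $-29403$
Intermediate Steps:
$T = 33$
$U = 143$ ($U = 42 + 101 = 143$)
$O{\left(N,W \right)} = - 4 N$
$O{\left(U,T \right)} - 28831 = \left(-4\right) 143 - 28831 = -572 - 28831 = -29403$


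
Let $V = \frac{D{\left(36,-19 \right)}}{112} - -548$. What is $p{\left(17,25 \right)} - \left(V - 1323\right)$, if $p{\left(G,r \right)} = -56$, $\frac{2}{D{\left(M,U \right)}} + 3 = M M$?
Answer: $\frac{52061351}{72408} \approx 719.0$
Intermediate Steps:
$D{\left(M,U \right)} = \frac{2}{-3 + M^{2}}$ ($D{\left(M,U \right)} = \frac{2}{-3 + M M} = \frac{2}{-3 + M^{2}}$)
$V = \frac{39679585}{72408}$ ($V = \frac{2 \frac{1}{-3 + 36^{2}}}{112} - -548 = \frac{2}{-3 + 1296} \cdot \frac{1}{112} + 548 = \frac{2}{1293} \cdot \frac{1}{112} + 548 = \frac{1}{72408} + 548 = \frac{39679585}{72408} \approx 548.0$)
$p{\left(17,25 \right)} - \left(V - 1323\right) = -56 - \left(\frac{39679585}{72408} - 1323\right) = -56 - - \frac{56116199}{72408} = -56 + \frac{56116199}{72408} = \frac{52061351}{72408}$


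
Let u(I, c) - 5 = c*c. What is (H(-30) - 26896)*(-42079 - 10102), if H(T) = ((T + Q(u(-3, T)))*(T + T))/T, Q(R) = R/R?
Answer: 1406486674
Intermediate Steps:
u(I, c) = 5 + c² (u(I, c) = 5 + c*c = 5 + c²)
Q(R) = 1
H(T) = 2 + 2*T (H(T) = ((T + 1)*(T + T))/T = ((1 + T)*(2*T))/T = (2*T*(1 + T))/T = 2 + 2*T)
(H(-30) - 26896)*(-42079 - 10102) = ((2 + 2*(-30)) - 26896)*(-42079 - 10102) = ((2 - 60) - 26896)*(-52181) = (-58 - 26896)*(-52181) = -26954*(-52181) = 1406486674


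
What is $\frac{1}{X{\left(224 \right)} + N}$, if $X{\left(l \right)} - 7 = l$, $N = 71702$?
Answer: $\frac{1}{71933} \approx 1.3902 \cdot 10^{-5}$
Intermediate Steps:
$X{\left(l \right)} = 7 + l$
$\frac{1}{X{\left(224 \right)} + N} = \frac{1}{\left(7 + 224\right) + 71702} = \frac{1}{231 + 71702} = \frac{1}{71933}$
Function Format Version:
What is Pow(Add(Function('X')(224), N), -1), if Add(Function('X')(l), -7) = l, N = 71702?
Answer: Rational(1, 71933) ≈ 1.3902e-5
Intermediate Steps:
Function('X')(l) = Add(7, l)
Pow(Add(Function('X')(224), N), -1) = Pow(Add(Add(7, 224), 71702), -1) = Pow(Add(231, 71702), -1) = Pow(71933, -1) = Rational(1, 71933)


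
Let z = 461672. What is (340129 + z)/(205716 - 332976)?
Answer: -12727/2020 ≈ -6.3005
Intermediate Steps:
(340129 + z)/(205716 - 332976) = (340129 + 461672)/(205716 - 332976) = 801801/(-127260) = 801801*(-1/127260) = -12727/2020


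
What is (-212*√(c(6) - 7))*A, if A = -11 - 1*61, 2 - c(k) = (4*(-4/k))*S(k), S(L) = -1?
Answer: 5088*I*√69 ≈ 42264.0*I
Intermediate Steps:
c(k) = 2 - 16/k (c(k) = 2 - 4*(-4/k)*(-1) = 2 - (-16/k)*(-1) = 2 - 16/k)
A = -72 (A = -11 - 61 = -72)
(-212*√(c(6) - 7))*A = -212*√((2 - 16/6) - 7)*(-72) = -212*√((2 - 16*⅙) - 7)*(-72) = -212*√((2 - 8/3) - 7)*(-72) = -212*√(-⅔ - 7)*(-72) = -212*I*√69/3*(-72) = 5088*I*√69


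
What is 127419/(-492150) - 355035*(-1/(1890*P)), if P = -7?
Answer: -980090159/36173025 ≈ -27.095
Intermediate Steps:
127419/(-492150) - 355035*(-1/(1890*P)) = 127419/(-492150) - 355035/(-7*(-27)*70) = 127419*(-1/492150) - 355035/(189*70) = -42473/164050 - 355035/13230 = -42473/164050 - 355035*1/13230 = -42473/164050 - 23669/882 = -980090159/36173025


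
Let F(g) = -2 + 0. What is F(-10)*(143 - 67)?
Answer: -152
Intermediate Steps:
F(g) = -2
F(-10)*(143 - 67) = -2*(143 - 67) = -2*76 = -152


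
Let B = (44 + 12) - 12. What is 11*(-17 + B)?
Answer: 297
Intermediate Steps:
B = 44 (B = 56 - 12 = 44)
11*(-17 + B) = 11*(-17 + 44) = 11*27 = 297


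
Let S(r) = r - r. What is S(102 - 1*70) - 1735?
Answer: -1735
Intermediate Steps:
S(r) = 0
S(102 - 1*70) - 1735 = 0 - 1735 = -1735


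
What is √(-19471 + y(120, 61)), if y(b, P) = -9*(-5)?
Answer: I*√19426 ≈ 139.38*I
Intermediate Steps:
y(b, P) = 45
√(-19471 + y(120, 61)) = √(-19471 + 45) = √(-19426) = I*√19426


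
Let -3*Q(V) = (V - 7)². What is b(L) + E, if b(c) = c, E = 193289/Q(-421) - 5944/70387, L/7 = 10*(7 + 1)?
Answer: 7178608492255/12893772208 ≈ 556.75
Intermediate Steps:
Q(V) = -(-7 + V)²/3 (Q(V) = -(V - 7)²/3 = -(-7 + V)²/3)
L = 560 (L = 7*(10*(7 + 1)) = 7*(10*8) = 7*80 = 560)
E = -41903944225/12893772208 (E = 193289/((-(-7 - 421)²/3)) - 5944/70387 = 193289/((-⅓*(-428)²)) - 5944*1/70387 = 193289/((-⅓*183184)) - 5944/70387 = 193289/(-183184/3) - 5944/70387 = 193289*(-3/183184) - 5944/70387 = -579867/183184 - 5944/70387 = -41903944225/12893772208 ≈ -3.2499)
b(L) + E = 560 - 41903944225/12893772208 = 7178608492255/12893772208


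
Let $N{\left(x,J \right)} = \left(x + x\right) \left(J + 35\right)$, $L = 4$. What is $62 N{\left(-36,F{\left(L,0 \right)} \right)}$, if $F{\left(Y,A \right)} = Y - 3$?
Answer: $-160704$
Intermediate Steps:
$F{\left(Y,A \right)} = -3 + Y$ ($F{\left(Y,A \right)} = Y - 3 = -3 + Y$)
$N{\left(x,J \right)} = 2 x \left(35 + J\right)$
$62 N{\left(-36,F{\left(L,0 \right)} \right)} = 62 \cdot 2 \left(-36\right) \left(35 + \left(-3 + 4\right)\right) = 62 \cdot 2 \left(-36\right) \left(35 + 1\right) = 62 \cdot 2 \left(-36\right) 36 = 62 \left(-2592\right) = -160704$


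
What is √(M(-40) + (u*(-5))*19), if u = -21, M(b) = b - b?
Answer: √1995 ≈ 44.665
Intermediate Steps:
M(b) = 0
√(M(-40) + (u*(-5))*19) = √(0 - 21*(-5)*19) = √(0 + 105*19) = √(0 + 1995) = √1995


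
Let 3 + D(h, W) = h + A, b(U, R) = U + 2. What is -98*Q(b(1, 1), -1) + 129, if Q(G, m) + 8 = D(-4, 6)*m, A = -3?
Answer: -67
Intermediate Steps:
b(U, R) = 2 + U
D(h, W) = -6 + h (D(h, W) = -3 + (h - 3) = -3 + (-3 + h) = -6 + h)
Q(G, m) = -8 - 10*m (Q(G, m) = -8 + (-6 - 4)*m = -8 - 10*m)
-98*Q(b(1, 1), -1) + 129 = -98*(-8 - 10*(-1)) + 129 = -98*(-8 + 10) + 129 = -98*2 + 129 = -196 + 129 = -67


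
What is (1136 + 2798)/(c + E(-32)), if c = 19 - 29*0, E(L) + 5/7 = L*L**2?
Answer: -13769/114624 ≈ -0.12012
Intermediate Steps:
E(L) = -5/7 + L**3 (E(L) = -5/7 + L*L**2 = -5/7 + L**3)
c = 19 (c = 19 + 0 = 19)
(1136 + 2798)/(c + E(-32)) = (1136 + 2798)/(19 + (-5/7 + (-32)**3)) = 3934/(19 + (-5/7 - 32768)) = 3934/(19 - 229381/7) = 3934/(-229248/7) = 3934*(-7/229248) = -13769/114624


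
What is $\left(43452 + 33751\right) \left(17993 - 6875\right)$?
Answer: $858342954$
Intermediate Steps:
$\left(43452 + 33751\right) \left(17993 - 6875\right) = 77203 \cdot 11118 = 858342954$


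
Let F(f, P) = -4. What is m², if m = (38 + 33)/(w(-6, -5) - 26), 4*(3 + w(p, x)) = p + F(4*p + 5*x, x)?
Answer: 20164/3969 ≈ 5.0804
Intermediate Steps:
w(p, x) = -4 + p/4 (w(p, x) = -3 + (p - 4)/4 = -3 + (-4 + p)/4 = -3 + (-1 + p/4) = -4 + p/4)
m = -142/63 (m = (38 + 33)/((-4 + (¼)*(-6)) - 26) = 71/((-4 - 3/2) - 26) = 71/(-11/2 - 26) = 71/(-63/2) = 71*(-2/63) = -142/63 ≈ -2.2540)
m² = (-142/63)² = 20164/3969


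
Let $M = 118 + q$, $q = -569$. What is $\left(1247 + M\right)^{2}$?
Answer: $633616$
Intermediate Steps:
$M = -451$ ($M = 118 - 569 = -451$)
$\left(1247 + M\right)^{2} = \left(1247 - 451\right)^{2} = 796^{2} = 633616$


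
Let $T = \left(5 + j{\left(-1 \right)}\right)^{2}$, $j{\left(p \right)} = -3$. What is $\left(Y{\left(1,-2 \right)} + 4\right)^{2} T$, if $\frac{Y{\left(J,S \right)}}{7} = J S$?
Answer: $400$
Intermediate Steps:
$Y{\left(J,S \right)} = 7 J S$
$T = 4$ ($T = \left(5 - 3\right)^{2} = 2^{2} = 4$)
$\left(Y{\left(1,-2 \right)} + 4\right)^{2} T = \left(7 \cdot 1 \left(-2\right) + 4\right)^{2} \cdot 4 = \left(-14 + 4\right)^{2} \cdot 4 = \left(-10\right)^{2} \cdot 4 = 100 \cdot 4 = 400$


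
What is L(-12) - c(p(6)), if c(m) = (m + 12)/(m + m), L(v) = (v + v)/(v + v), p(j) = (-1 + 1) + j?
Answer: -1/2 ≈ -0.50000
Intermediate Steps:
p(j) = j (p(j) = 0 + j = j)
L(v) = 1 (L(v) = (2*v)/((2*v)) = (2*v)*(1/(2*v)) = 1)
c(m) = (12 + m)/(2*m) (c(m) = (12 + m)/((2*m)) = (12 + m)*(1/(2*m)) = (12 + m)/(2*m))
L(-12) - c(p(6)) = 1 - (12 + 6)/(2*6) = 1 - 18/(2*6) = 1 - 1*3/2 = 1 - 3/2 = -1/2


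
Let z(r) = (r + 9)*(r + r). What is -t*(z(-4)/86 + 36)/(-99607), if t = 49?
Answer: 74872/4283101 ≈ 0.017481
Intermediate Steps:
z(r) = 2*r*(9 + r) (z(r) = (9 + r)*(2*r) = 2*r*(9 + r))
-t*(z(-4)/86 + 36)/(-99607) = -49*((2*(-4)*(9 - 4))/86 + 36)/(-99607) = -49*((2*(-4)*5)*(1/86) + 36)*(-1)/99607 = -49*(-40*1/86 + 36)*(-1)/99607 = -49*(-20/43 + 36)*(-1)/99607 = -49*(1528/43)*(-1)/99607 = -74872*(-1)/(43*99607) = -1*(-74872/4283101) = 74872/4283101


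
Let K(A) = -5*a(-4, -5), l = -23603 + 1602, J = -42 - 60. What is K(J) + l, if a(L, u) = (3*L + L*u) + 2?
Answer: -22051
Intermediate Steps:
a(L, u) = 2 + 3*L + L*u
J = -102
l = -22001
K(A) = -50 (K(A) = -5*(2 + 3*(-4) - 4*(-5)) = -5*(2 - 12 + 20) = -5*10 = -50)
K(J) + l = -50 - 22001 = -22051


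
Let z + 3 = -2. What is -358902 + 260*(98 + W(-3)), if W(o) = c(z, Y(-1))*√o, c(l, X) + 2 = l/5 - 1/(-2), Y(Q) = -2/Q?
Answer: -333422 - 650*I*√3 ≈ -3.3342e+5 - 1125.8*I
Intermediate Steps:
z = -5 (z = -3 - 2 = -5)
c(l, X) = -3/2 + l/5 (c(l, X) = -2 + (l/5 - 1/(-2)) = -2 + (l*(⅕) - 1*(-½)) = -2 + (l/5 + ½) = -2 + (½ + l/5) = -3/2 + l/5)
W(o) = -5*√o/2 (W(o) = (-3/2 + (⅕)*(-5))*√o = (-3/2 - 1)*√o = -5*√o/2)
-358902 + 260*(98 + W(-3)) = -358902 + 260*(98 - 5*I*√3/2) = -358902 + (25480 - 650*I*√3) = -333422 - 650*I*√3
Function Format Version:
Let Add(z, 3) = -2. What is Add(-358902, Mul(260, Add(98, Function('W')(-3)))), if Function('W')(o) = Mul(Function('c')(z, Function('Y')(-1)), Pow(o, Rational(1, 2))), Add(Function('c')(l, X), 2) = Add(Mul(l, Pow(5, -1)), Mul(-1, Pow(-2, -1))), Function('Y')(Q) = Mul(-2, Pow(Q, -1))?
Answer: Add(-333422, Mul(-650, I, Pow(3, Rational(1, 2)))) ≈ Add(-3.3342e+5, Mul(-1125.8, I))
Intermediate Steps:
z = -5 (z = Add(-3, -2) = -5)
Function('c')(l, X) = Add(Rational(-3, 2), Mul(Rational(1, 5), l)) (Function('c')(l, X) = Add(-2, Add(Mul(l, Pow(5, -1)), Mul(-1, Pow(-2, -1)))) = Add(-2, Add(Mul(l, Rational(1, 5)), Mul(-1, Rational(-1, 2)))) = Add(-2, Add(Mul(Rational(1, 5), l), Rational(1, 2))) = Add(-2, Add(Rational(1, 2), Mul(Rational(1, 5), l))) = Add(Rational(-3, 2), Mul(Rational(1, 5), l)))
Function('W')(o) = Mul(Rational(-5, 2), Pow(o, Rational(1, 2))) (Function('W')(o) = Mul(Add(Rational(-3, 2), Mul(Rational(1, 5), -5)), Pow(o, Rational(1, 2))) = Mul(Add(Rational(-3, 2), -1), Pow(o, Rational(1, 2))) = Mul(Rational(-5, 2), Pow(o, Rational(1, 2))))
Add(-358902, Mul(260, Add(98, Function('W')(-3)))) = Add(-358902, Mul(260, Add(98, Mul(Rational(-5, 2), Pow(-3, Rational(1, 2)))))) = Add(-358902, Mul(260, Add(98, Mul(Rational(-5, 2), Mul(I, Pow(3, Rational(1, 2))))))) = Add(-358902, Mul(260, Add(98, Mul(Rational(-5, 2), I, Pow(3, Rational(1, 2)))))) = Add(-358902, Add(25480, Mul(-650, I, Pow(3, Rational(1, 2))))) = Add(-333422, Mul(-650, I, Pow(3, Rational(1, 2))))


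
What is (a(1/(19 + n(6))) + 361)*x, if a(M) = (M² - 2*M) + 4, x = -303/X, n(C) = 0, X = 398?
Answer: -19956792/71839 ≈ -277.80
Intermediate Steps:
x = -303/398 ≈ -0.76131
a(M) = 4 + M² - 2*M
(a(1/(19 + n(6))) + 361)*x = ((4 + (1/(19 + 0))² - 2/(19 + 0)) + 361)*(-303/398) = ((4 + (1/19)² - 2/19) + 361)*(-303/398) = ((4 + (1/19)² - 2*1/19) + 361)*(-303/398) = ((4 + 1/361 - 2/19) + 361)*(-303/398) = (1407/361 + 361)*(-303/398) = (131728/361)*(-303/398) = -19956792/71839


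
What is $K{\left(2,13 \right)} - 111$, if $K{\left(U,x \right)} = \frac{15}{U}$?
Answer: $- \frac{207}{2} \approx -103.5$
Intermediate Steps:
$K{\left(2,13 \right)} - 111 = \frac{15}{2} - 111 = - \frac{207}{2}$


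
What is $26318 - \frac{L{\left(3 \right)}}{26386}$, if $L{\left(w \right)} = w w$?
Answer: $\frac{694426739}{26386} \approx 26318.0$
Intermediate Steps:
$L{\left(w \right)} = w^{2}$
$26318 - \frac{L{\left(3 \right)}}{26386} = 26318 - \frac{3^{2}}{26386} = 26318 - 9 \cdot \frac{1}{26386} = 26318 - \frac{9}{26386} = \frac{694426739}{26386}$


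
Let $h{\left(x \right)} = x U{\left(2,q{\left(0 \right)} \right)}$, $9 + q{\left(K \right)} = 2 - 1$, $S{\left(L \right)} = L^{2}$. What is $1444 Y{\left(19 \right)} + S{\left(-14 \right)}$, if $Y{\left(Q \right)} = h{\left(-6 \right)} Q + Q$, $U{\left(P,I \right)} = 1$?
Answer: $-136984$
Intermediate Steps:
$q{\left(K \right)} = -8$ ($q{\left(K \right)} = -9 + \left(2 - 1\right) = -9 + 1 = -8$)
$h{\left(x \right)} = x$ ($h{\left(x \right)} = x 1 = x$)
$Y{\left(Q \right)} = - 5 Q$ ($Y{\left(Q \right)} = - 6 Q + Q = - 5 Q$)
$1444 Y{\left(19 \right)} + S{\left(-14 \right)} = 1444 \left(\left(-5\right) 19\right) + \left(-14\right)^{2} = 1444 \left(-95\right) + 196 = -137180 + 196 = -136984$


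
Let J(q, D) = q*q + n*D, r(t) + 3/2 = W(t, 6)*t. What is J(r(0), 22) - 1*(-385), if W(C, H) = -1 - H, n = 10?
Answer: 2429/4 ≈ 607.25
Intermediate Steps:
r(t) = -3/2 - 7*t (r(t) = -3/2 + (-1 - 1*6)*t = -3/2 + (-1 - 6)*t = -3/2 - 7*t)
J(q, D) = q² + 10*D (J(q, D) = q*q + 10*D = q² + 10*D)
J(r(0), 22) - 1*(-385) = ((-3/2 - 7*0)² + 10*22) - 1*(-385) = ((-3/2 + 0)² + 220) + 385 = ((-3/2)² + 220) + 385 = (9/4 + 220) + 385 = 889/4 + 385 = 2429/4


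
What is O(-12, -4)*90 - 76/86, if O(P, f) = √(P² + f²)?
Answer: -38/43 + 360*√10 ≈ 1137.5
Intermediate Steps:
O(-12, -4)*90 - 76/86 = √((-12)² + (-4)²)*90 - 76/86 = √(144 + 16)*90 - 76*1/86 = √160*90 - 38/43 = (4*√10)*90 - 38/43 = 360*√10 - 38/43 = -38/43 + 360*√10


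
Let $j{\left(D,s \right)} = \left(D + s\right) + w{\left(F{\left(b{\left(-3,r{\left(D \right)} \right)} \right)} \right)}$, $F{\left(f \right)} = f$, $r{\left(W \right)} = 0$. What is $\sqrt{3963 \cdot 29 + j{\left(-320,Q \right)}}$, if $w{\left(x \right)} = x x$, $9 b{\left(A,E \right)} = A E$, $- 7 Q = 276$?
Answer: $\frac{\sqrt{5613811}}{7} \approx 338.48$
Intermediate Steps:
$Q = - \frac{276}{7}$ ($Q = \left(- \frac{1}{7}\right) 276 = - \frac{276}{7} \approx -39.429$)
$b{\left(A,E \right)} = \frac{A E}{9}$
$w{\left(x \right)} = x^{2}$
$j{\left(D,s \right)} = D + s$ ($j{\left(D,s \right)} = \left(D + s\right) + \left(\frac{1}{9} \left(-3\right) 0\right)^{2} = \left(D + s\right) + 0^{2} = \left(D + s\right) + 0 = D + s$)
$\sqrt{3963 \cdot 29 + j{\left(-320,Q \right)}} = \sqrt{3963 \cdot 29 - \frac{2516}{7}} = \sqrt{114927 - \frac{2516}{7}} = \sqrt{\frac{801973}{7}} = \frac{\sqrt{5613811}}{7}$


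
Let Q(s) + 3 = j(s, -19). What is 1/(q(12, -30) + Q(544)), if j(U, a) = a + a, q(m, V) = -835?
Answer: -1/876 ≈ -0.0011416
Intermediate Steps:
j(U, a) = 2*a
Q(s) = -41 (Q(s) = -3 + 2*(-19) = -3 - 38 = -41)
1/(q(12, -30) + Q(544)) = 1/(-835 - 41) = 1/(-876) = -1/876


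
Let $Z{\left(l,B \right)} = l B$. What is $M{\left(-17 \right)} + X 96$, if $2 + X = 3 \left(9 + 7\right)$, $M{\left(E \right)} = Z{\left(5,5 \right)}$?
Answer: $4441$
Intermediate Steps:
$Z{\left(l,B \right)} = B l$
$M{\left(E \right)} = 25$ ($M{\left(E \right)} = 5 \cdot 5 = 25$)
$X = 46$ ($X = -2 + 3 \left(9 + 7\right) = -2 + 3 \cdot 16 = -2 + 48 = 46$)
$M{\left(-17 \right)} + X 96 = 25 + 46 \cdot 96 = 25 + 4416 = 4441$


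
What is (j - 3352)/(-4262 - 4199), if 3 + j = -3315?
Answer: 6670/8461 ≈ 0.78832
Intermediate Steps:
j = -3318 (j = -3 - 3315 = -3318)
(j - 3352)/(-4262 - 4199) = (-3318 - 3352)/(-4262 - 4199) = -6670/(-8461) = -6670*(-1/8461) = 6670/8461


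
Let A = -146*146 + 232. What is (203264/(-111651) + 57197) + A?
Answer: 4031849299/111651 ≈ 36111.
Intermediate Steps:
A = -21084 (A = -21316 + 232 = -21084)
(203264/(-111651) + 57197) + A = (203264/(-111651) + 57197) - 21084 = (203264*(-1/111651) + 57197) - 21084 = (-203264/111651 + 57197) - 21084 = 6385898983/111651 - 21084 = 4031849299/111651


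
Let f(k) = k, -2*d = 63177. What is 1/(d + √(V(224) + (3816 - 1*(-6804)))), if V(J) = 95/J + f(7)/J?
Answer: -1179304/37252047907 - 4*√8326437/111756143721 ≈ -3.1761e-5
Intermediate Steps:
d = -63177/2 (d = -½*63177 = -63177/2 ≈ -31589.)
V(J) = 102/J (V(J) = 95/J + 7/J = 102/J)
1/(d + √(V(224) + (3816 - 1*(-6804)))) = 1/(-63177/2 + √(102/224 + (3816 - 1*(-6804)))) = 1/(-63177/2 + √(102*(1/224) + (3816 + 6804))) = 1/(-63177/2 + √(51/112 + 10620)) = 1/(-63177/2 + √(1189491/112)) = 1/(-63177/2 + √8326437/28)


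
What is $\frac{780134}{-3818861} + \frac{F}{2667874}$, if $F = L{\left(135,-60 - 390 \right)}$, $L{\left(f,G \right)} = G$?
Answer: $- \frac{1041508851283}{5094119985757} \approx -0.20445$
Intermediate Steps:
$F = -450$ ($F = -60 - 390 = -450$)
$\frac{780134}{-3818861} + \frac{F}{2667874} = \frac{780134}{-3818861} - \frac{450}{2667874} = 780134 \left(- \frac{1}{3818861}\right) - \frac{225}{1333937} = - \frac{780134}{3818861} - \frac{225}{1333937} = - \frac{1041508851283}{5094119985757}$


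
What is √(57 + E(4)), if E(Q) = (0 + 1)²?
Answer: √58 ≈ 7.6158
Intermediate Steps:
E(Q) = 1 (E(Q) = 1² = 1)
√(57 + E(4)) = √(57 + 1) = √58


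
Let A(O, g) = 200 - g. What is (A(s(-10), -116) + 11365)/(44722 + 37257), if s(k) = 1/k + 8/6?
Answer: 11681/81979 ≈ 0.14249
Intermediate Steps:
s(k) = 4/3 + 1/k (s(k) = 1/k + 8*(⅙) = 1/k + 4/3 = 4/3 + 1/k)
(A(s(-10), -116) + 11365)/(44722 + 37257) = ((200 - 1*(-116)) + 11365)/(44722 + 37257) = ((200 + 116) + 11365)/81979 = (316 + 11365)*(1/81979) = 11681*(1/81979) = 11681/81979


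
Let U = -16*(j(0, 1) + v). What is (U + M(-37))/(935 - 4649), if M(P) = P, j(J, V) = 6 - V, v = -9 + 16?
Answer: 229/3714 ≈ 0.061659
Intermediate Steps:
v = 7
U = -192 (U = -16*((6 - 1*1) + 7) = -16*((6 - 1) + 7) = -16*(5 + 7) = -16*12 = -192)
(U + M(-37))/(935 - 4649) = (-192 - 37)/(935 - 4649) = -229/(-3714) = -229*(-1/3714) = 229/3714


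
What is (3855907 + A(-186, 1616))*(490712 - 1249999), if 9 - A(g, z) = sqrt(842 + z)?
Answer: -2927746891892 + 759287*sqrt(2458) ≈ -2.9277e+12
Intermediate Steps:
A(g, z) = 9 - sqrt(842 + z)
(3855907 + A(-186, 1616))*(490712 - 1249999) = (3855907 + (9 - sqrt(842 + 1616)))*(490712 - 1249999) = (3855907 + (9 - sqrt(2458)))*(-759287) = (3855916 - sqrt(2458))*(-759287) = -2927746891892 + 759287*sqrt(2458)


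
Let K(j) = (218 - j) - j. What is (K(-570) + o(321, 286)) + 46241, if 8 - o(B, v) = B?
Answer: 47286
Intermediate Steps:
o(B, v) = 8 - B
K(j) = 218 - 2*j
(K(-570) + o(321, 286)) + 46241 = ((218 - 2*(-570)) + (8 - 1*321)) + 46241 = ((218 + 1140) + (8 - 321)) + 46241 = (1358 - 313) + 46241 = 1045 + 46241 = 47286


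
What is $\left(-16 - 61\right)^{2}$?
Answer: $5929$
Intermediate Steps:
$\left(-16 - 61\right)^{2} = \left(-77\right)^{2} = 5929$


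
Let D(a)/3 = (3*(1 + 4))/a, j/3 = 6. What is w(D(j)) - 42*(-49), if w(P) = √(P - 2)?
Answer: 2058 + √2/2 ≈ 2058.7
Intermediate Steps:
j = 18 (j = 3*6 = 18)
D(a) = 45/a (D(a) = 3*((3*(1 + 4))/a) = 3*((3*5)/a) = 3*(15/a) = 45/a)
w(P) = √(-2 + P)
w(D(j)) - 42*(-49) = √(-2 + 45/18) - 42*(-49) = √(-2 + 45*(1/18)) + 2058 = √(-2 + 5/2) + 2058 = √(½) + 2058 = √2/2 + 2058 = 2058 + √2/2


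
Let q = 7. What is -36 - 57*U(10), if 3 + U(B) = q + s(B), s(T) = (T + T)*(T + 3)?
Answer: -15084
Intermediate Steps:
s(T) = 2*T*(3 + T) (s(T) = (2*T)*(3 + T) = 2*T*(3 + T))
U(B) = 4 + 2*B*(3 + B) (U(B) = -3 + (7 + 2*B*(3 + B)) = 4 + 2*B*(3 + B))
-36 - 57*U(10) = -36 - 57*(4 + 2*10*(3 + 10)) = -36 - 57*(4 + 2*10*13) = -36 - 57*(4 + 260) = -36 - 57*264 = -36 - 15048 = -15084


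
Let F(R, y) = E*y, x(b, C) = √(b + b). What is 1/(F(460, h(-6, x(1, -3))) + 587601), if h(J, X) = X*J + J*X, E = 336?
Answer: 3109/1826679477 + 64*√2/5480038431 ≈ 1.7185e-6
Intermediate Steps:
x(b, C) = √2*√b (x(b, C) = √(2*b) = √2*√b)
h(J, X) = 2*J*X (h(J, X) = J*X + J*X = 2*J*X)
F(R, y) = 336*y
1/(F(460, h(-6, x(1, -3))) + 587601) = 1/(336*(2*(-6)*(√2*√1)) + 587601) = 1/(336*(2*(-6)*(√2*1)) + 587601) = 1/(336*(2*(-6)*√2) + 587601) = 1/(336*(-12*√2) + 587601) = 1/(-4032*√2 + 587601) = 1/(587601 - 4032*√2)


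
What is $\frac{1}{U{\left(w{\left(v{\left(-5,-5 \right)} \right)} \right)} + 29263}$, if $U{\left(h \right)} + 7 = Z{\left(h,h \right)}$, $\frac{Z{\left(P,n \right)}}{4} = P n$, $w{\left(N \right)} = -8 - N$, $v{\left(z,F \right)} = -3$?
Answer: $\frac{1}{29356} \approx 3.4065 \cdot 10^{-5}$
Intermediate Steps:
$Z{\left(P,n \right)} = 4 P n$
$U{\left(h \right)} = -7 + 4 h^{2}$ ($U{\left(h \right)} = -7 + 4 h h = -7 + 4 h^{2}$)
$\frac{1}{U{\left(w{\left(v{\left(-5,-5 \right)} \right)} \right)} + 29263} = \frac{1}{\left(-7 + 4 \left(-8 - -3\right)^{2}\right) + 29263} = \frac{1}{\left(-7 + 4 \left(-8 + 3\right)^{2}\right) + 29263} = \frac{1}{\left(-7 + 4 \left(-5\right)^{2}\right) + 29263} = \frac{1}{\left(-7 + 4 \cdot 25\right) + 29263} = \frac{1}{\left(-7 + 100\right) + 29263} = \frac{1}{93 + 29263} = \frac{1}{29356}$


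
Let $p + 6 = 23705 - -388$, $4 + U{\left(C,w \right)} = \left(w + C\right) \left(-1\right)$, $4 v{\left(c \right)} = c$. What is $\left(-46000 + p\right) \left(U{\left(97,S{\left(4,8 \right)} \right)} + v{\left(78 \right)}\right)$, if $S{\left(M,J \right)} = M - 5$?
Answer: $\frac{3527993}{2} \approx 1.764 \cdot 10^{6}$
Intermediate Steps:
$v{\left(c \right)} = \frac{c}{4}$
$S{\left(M,J \right)} = -5 + M$
$U{\left(C,w \right)} = -4 - C - w$ ($U{\left(C,w \right)} = -4 + \left(w + C\right) \left(-1\right) = -4 + \left(C + w\right) \left(-1\right) = -4 - \left(C + w\right) = -4 - C - w$)
$p = 24087$ ($p = -6 + \left(23705 - -388\right) = -6 + \left(23705 + 388\right) = -6 + 24093 = 24087$)
$\left(-46000 + p\right) \left(U{\left(97,S{\left(4,8 \right)} \right)} + v{\left(78 \right)}\right) = \left(-46000 + 24087\right) \left(\left(-4 - 97 - \left(-5 + 4\right)\right) + \frac{1}{4} \cdot 78\right) = - 21913 \left(\left(-4 - 97 - -1\right) + \frac{39}{2}\right) = - 21913 \left(\left(-4 - 97 + 1\right) + \frac{39}{2}\right) = - 21913 \left(-100 + \frac{39}{2}\right) = \left(-21913\right) \left(- \frac{161}{2}\right) = \frac{3527993}{2}$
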